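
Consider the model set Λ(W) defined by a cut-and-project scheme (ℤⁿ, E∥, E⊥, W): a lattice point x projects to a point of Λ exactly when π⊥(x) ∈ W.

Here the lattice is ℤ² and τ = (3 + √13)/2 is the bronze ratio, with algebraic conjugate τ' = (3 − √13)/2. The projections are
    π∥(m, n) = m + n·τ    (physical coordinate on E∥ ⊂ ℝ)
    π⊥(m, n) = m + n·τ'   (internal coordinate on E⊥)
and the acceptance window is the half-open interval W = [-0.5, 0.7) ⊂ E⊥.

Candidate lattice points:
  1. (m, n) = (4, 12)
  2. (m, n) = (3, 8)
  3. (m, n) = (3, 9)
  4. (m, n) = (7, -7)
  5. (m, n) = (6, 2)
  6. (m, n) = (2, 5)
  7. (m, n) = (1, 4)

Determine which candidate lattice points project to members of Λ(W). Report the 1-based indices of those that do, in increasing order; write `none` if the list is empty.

1, 2, 3, 6, 7

τ' = (3−√13)/2 ≈ -0.3028.
candidate 1: (m,n)=(4,12) → π∥ = 4+12·τ ≈ 43.6333, π⊥ = 4+12·τ' ≈ 0.3667 ∈ [-0.5, 0.7) ⇒ IN Λ
candidate 2: (m,n)=(3,8) → π∥ = 3+8·τ ≈ 29.4222, π⊥ = 3+8·τ' ≈ 0.5778 ∈ [-0.5, 0.7) ⇒ IN Λ
candidate 3: (m,n)=(3,9) → π∥ = 3+9·τ ≈ 32.7250, π⊥ = 3+9·τ' ≈ 0.2750 ∈ [-0.5, 0.7) ⇒ IN Λ
candidate 4: (m,n)=(7,-7) → π∥ = 7-7·τ ≈ -16.1194, π⊥ = 7-7·τ' ≈ 9.1194 ∉ [-0.5, 0.7) ⇒ out
candidate 5: (m,n)=(6,2) → π∥ = 6+2·τ ≈ 12.6056, π⊥ = 6+2·τ' ≈ 5.3944 ∉ [-0.5, 0.7) ⇒ out
candidate 6: (m,n)=(2,5) → π∥ = 2+5·τ ≈ 18.5139, π⊥ = 2+5·τ' ≈ 0.4861 ∈ [-0.5, 0.7) ⇒ IN Λ
candidate 7: (m,n)=(1,4) → π∥ = 1+4·τ ≈ 14.2111, π⊥ = 1+4·τ' ≈ -0.2111 ∈ [-0.5, 0.7) ⇒ IN Λ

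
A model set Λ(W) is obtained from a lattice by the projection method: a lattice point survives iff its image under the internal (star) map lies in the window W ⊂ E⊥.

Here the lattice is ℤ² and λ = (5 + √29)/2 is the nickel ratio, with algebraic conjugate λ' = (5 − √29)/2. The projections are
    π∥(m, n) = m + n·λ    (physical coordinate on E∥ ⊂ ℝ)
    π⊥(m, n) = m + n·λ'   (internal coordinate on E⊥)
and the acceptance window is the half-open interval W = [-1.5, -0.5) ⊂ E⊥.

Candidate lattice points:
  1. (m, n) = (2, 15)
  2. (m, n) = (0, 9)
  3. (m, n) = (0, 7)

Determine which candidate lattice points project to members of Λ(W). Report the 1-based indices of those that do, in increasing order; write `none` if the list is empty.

1, 3

Numerically λ ≈ 5.19258 and λ' = −1/λ ≈ -0.19258.
candidate 1: (m,n)=(2,15) → π∥ = 2+15·λ ≈ 79.88874, π⊥ = 2+15·λ' ≈ -0.88874 ∈ [-1.5, -0.5) ⇒ IN Λ
candidate 2: (m,n)=(0,9) → π∥ = 0+9·λ ≈ 46.73324, π⊥ = 0+9·λ' ≈ -1.73324 ∉ [-1.5, -0.5) ⇒ out
candidate 3: (m,n)=(0,7) → π∥ = 0+7·λ ≈ 36.34808, π⊥ = 0+7·λ' ≈ -1.34808 ∈ [-1.5, -0.5) ⇒ IN Λ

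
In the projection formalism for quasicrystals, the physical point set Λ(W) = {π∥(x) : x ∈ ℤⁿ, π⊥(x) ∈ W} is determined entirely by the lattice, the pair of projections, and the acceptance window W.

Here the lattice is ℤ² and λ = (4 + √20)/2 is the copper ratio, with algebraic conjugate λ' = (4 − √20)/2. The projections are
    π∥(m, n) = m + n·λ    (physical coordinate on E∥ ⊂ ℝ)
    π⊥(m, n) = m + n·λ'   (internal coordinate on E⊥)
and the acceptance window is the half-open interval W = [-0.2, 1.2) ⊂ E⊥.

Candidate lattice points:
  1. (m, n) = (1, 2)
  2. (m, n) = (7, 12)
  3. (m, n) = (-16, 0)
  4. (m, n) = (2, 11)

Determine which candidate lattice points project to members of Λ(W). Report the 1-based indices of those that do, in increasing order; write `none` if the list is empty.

Numerically λ ≈ 4.236068 and λ' = −1/λ ≈ -0.236068.
#1 (1,2): internal coord 1 + (2)·λ' = +0.527864; +0.527864 ∈ [-0.2, 1.2) → IN Λ
#2 (7,12): internal coord 7 + (12)·λ' = +4.167184; +4.167184 ∉ [-0.2, 1.2) → out
#3 (-16,0): internal coord -16 + (0)·λ' = -16.000000; -16.000000 ∉ [-0.2, 1.2) → out
#4 (2,11): internal coord 2 + (11)·λ' = -0.596748; -0.596748 ∉ [-0.2, 1.2) → out

1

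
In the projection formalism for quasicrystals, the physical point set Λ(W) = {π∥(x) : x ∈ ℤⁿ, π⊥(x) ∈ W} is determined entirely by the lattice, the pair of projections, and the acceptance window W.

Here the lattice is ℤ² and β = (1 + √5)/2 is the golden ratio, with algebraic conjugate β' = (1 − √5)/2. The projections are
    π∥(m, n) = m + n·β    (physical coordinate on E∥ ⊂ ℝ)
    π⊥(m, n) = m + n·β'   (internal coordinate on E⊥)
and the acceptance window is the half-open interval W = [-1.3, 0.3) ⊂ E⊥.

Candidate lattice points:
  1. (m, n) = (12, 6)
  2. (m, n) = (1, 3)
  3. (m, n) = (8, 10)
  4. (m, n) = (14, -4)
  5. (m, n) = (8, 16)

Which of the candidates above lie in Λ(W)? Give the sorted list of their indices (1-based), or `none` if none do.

Compute β' = (1−√5)/2 = -0.61803, so π⊥(m,n) = m -0.61803·n.
candidate 1: (m,n)=(12,6) → π∥ = 12+6·β ≈ 21.70820, π⊥ = 12+6·β' ≈ 8.29180 ∉ [-1.3, 0.3) ⇒ out
candidate 2: (m,n)=(1,3) → π∥ = 1+3·β ≈ 5.85410, π⊥ = 1+3·β' ≈ -0.85410 ∈ [-1.3, 0.3) ⇒ IN Λ
candidate 3: (m,n)=(8,10) → π∥ = 8+10·β ≈ 24.18034, π⊥ = 8+10·β' ≈ 1.81966 ∉ [-1.3, 0.3) ⇒ out
candidate 4: (m,n)=(14,-4) → π∥ = 14-4·β ≈ 7.52786, π⊥ = 14-4·β' ≈ 16.47214 ∉ [-1.3, 0.3) ⇒ out
candidate 5: (m,n)=(8,16) → π∥ = 8+16·β ≈ 33.88854, π⊥ = 8+16·β' ≈ -1.88854 ∉ [-1.3, 0.3) ⇒ out

2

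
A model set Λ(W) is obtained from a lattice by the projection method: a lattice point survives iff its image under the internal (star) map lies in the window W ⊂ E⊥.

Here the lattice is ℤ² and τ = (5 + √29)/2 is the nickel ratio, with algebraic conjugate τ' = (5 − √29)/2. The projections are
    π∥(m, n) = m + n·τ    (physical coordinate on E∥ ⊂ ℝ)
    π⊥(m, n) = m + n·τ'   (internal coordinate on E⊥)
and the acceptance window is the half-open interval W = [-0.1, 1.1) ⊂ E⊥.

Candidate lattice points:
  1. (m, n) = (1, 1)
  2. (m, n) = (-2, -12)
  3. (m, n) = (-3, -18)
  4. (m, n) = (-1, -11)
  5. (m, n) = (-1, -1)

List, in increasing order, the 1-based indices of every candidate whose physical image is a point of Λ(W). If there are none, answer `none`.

Numerically τ ≈ 5.19258 and τ' = −1/τ ≈ -0.19258.
candidate 1: (m,n)=(1,1) → π∥ = 1+1·τ ≈ 6.19258, π⊥ = 1+1·τ' ≈ 0.80742 ∈ [-0.1, 1.1) ⇒ IN Λ
candidate 2: (m,n)=(-2,-12) → π∥ = -2-12·τ ≈ -64.31099, π⊥ = -2-12·τ' ≈ 0.31099 ∈ [-0.1, 1.1) ⇒ IN Λ
candidate 3: (m,n)=(-3,-18) → π∥ = -3-18·τ ≈ -96.46648, π⊥ = -3-18·τ' ≈ 0.46648 ∈ [-0.1, 1.1) ⇒ IN Λ
candidate 4: (m,n)=(-1,-11) → π∥ = -1-11·τ ≈ -58.11841, π⊥ = -1-11·τ' ≈ 1.11841 ∉ [-0.1, 1.1) ⇒ out
candidate 5: (m,n)=(-1,-1) → π∥ = -1-1·τ ≈ -6.19258, π⊥ = -1-1·τ' ≈ -0.80742 ∉ [-0.1, 1.1) ⇒ out

1, 2, 3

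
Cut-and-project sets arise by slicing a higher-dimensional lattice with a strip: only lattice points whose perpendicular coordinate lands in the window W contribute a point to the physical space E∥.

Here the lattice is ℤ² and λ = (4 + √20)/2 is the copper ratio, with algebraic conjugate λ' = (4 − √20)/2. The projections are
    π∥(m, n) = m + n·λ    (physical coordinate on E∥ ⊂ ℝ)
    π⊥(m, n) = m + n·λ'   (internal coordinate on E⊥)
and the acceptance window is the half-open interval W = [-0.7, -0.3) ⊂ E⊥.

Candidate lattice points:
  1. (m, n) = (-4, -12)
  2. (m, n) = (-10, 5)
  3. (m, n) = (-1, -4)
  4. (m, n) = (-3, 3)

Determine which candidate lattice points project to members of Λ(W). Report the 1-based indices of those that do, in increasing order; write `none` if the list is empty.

none

λ' = (4−√20)/2 ≈ -0.236068.
candidate 1: (m,n)=(-4,-12) → π∥ = -4-12·λ ≈ -54.832816, π⊥ = -4-12·λ' ≈ -1.167184 ∉ [-0.7, -0.3) ⇒ out
candidate 2: (m,n)=(-10,5) → π∥ = -10+5·λ ≈ 11.180340, π⊥ = -10+5·λ' ≈ -11.180340 ∉ [-0.7, -0.3) ⇒ out
candidate 3: (m,n)=(-1,-4) → π∥ = -1-4·λ ≈ -17.944272, π⊥ = -1-4·λ' ≈ -0.055728 ∉ [-0.7, -0.3) ⇒ out
candidate 4: (m,n)=(-3,3) → π∥ = -3+3·λ ≈ 9.708204, π⊥ = -3+3·λ' ≈ -3.708204 ∉ [-0.7, -0.3) ⇒ out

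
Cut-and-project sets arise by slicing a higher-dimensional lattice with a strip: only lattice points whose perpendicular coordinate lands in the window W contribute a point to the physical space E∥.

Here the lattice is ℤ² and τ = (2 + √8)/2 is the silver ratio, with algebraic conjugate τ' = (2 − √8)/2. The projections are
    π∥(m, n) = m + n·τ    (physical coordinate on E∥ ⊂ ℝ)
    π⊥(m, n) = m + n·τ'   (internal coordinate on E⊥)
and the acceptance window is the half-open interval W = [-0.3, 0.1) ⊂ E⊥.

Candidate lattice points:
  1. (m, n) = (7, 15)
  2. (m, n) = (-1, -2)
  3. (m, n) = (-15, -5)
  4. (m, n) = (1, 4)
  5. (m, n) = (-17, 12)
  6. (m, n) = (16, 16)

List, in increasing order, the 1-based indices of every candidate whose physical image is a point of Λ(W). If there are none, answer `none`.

Numerically τ ≈ 2.4142 and τ' = −1/τ ≈ -0.4142.
#1 (7,15): internal coord 7 + (15)·τ' = +0.7868; +0.7868 ∉ [-0.3, 0.1) → out
#2 (-1,-2): internal coord -1 + (-2)·τ' = -0.1716; -0.1716 ∈ [-0.3, 0.1) → IN Λ
#3 (-15,-5): internal coord -15 + (-5)·τ' = -12.9289; -12.9289 ∉ [-0.3, 0.1) → out
#4 (1,4): internal coord 1 + (4)·τ' = -0.6569; -0.6569 ∉ [-0.3, 0.1) → out
#5 (-17,12): internal coord -17 + (12)·τ' = -21.9706; -21.9706 ∉ [-0.3, 0.1) → out
#6 (16,16): internal coord 16 + (16)·τ' = +9.3726; +9.3726 ∉ [-0.3, 0.1) → out

2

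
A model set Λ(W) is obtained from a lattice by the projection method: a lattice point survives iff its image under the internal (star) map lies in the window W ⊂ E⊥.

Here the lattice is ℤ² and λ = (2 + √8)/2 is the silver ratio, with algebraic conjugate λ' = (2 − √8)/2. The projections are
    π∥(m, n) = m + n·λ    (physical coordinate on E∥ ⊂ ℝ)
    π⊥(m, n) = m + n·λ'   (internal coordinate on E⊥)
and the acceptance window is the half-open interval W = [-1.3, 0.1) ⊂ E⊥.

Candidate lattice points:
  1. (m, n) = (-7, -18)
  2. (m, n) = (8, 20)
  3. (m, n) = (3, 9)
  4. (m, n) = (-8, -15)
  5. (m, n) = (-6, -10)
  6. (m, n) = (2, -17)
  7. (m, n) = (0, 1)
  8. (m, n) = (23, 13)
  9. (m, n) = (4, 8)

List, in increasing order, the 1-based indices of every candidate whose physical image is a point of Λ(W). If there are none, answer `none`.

Numerically λ ≈ 2.41421 and λ' = −1/λ ≈ -0.41421.
[1] lift (-7,-18): star map gives 0.45584; window check -1.3 ≤ 0.45584 < 0.1 is false → out
[2] lift (8,20): star map gives -0.28427; window check -1.3 ≤ -0.28427 < 0.1 is true → IN Λ
[3] lift (3,9): star map gives -0.72792; window check -1.3 ≤ -0.72792 < 0.1 is true → IN Λ
[4] lift (-8,-15): star map gives -1.78680; window check -1.3 ≤ -1.78680 < 0.1 is false → out
[5] lift (-6,-10): star map gives -1.85786; window check -1.3 ≤ -1.85786 < 0.1 is false → out
[6] lift (2,-17): star map gives 9.04163; window check -1.3 ≤ 9.04163 < 0.1 is false → out
[7] lift (0,1): star map gives -0.41421; window check -1.3 ≤ -0.41421 < 0.1 is true → IN Λ
[8] lift (23,13): star map gives 17.61522; window check -1.3 ≤ 17.61522 < 0.1 is false → out
[9] lift (4,8): star map gives 0.68629; window check -1.3 ≤ 0.68629 < 0.1 is false → out

2, 3, 7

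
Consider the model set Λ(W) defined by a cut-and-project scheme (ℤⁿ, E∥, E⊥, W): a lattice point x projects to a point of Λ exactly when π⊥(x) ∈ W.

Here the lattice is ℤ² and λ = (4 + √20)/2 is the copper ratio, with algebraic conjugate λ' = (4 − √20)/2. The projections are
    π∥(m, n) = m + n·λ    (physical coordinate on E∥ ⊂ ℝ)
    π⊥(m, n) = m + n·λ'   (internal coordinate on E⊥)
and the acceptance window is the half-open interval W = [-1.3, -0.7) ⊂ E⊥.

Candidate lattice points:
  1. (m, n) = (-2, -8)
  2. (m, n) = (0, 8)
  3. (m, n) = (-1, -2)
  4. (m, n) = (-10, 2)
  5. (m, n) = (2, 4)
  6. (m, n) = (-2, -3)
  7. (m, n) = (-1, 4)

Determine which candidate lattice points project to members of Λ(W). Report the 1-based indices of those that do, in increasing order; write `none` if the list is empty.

Compute λ' = (4−√20)/2 = -0.236068, so π⊥(m,n) = m -0.236068·n.
#1 (-2,-8): internal coord -2 + (-8)·λ' = -0.111456; -0.111456 ∉ [-1.3, -0.7) → out
#2 (0,8): internal coord 0 + (8)·λ' = -1.888544; -1.888544 ∉ [-1.3, -0.7) → out
#3 (-1,-2): internal coord -1 + (-2)·λ' = -0.527864; -0.527864 ∉ [-1.3, -0.7) → out
#4 (-10,2): internal coord -10 + (2)·λ' = -10.472136; -10.472136 ∉ [-1.3, -0.7) → out
#5 (2,4): internal coord 2 + (4)·λ' = +1.055728; +1.055728 ∉ [-1.3, -0.7) → out
#6 (-2,-3): internal coord -2 + (-3)·λ' = -1.291796; -1.291796 ∈ [-1.3, -0.7) → IN Λ
#7 (-1,4): internal coord -1 + (4)·λ' = -1.944272; -1.944272 ∉ [-1.3, -0.7) → out

6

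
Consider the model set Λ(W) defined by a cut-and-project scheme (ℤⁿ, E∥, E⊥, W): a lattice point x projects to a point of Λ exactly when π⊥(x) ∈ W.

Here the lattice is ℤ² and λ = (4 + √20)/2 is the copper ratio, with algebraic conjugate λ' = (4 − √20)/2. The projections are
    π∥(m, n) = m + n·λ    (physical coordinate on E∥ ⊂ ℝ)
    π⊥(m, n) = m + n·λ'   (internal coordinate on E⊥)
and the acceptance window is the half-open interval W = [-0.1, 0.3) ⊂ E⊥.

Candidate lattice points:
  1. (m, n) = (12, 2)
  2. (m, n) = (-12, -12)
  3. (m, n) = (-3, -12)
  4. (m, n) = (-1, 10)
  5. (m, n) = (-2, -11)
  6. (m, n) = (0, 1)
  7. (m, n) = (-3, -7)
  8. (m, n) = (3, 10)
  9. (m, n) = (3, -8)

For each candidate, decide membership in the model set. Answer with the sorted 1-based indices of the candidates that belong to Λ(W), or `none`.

none

Compute λ' = (4−√20)/2 = -0.236068, so π⊥(m,n) = m -0.236068·n.
[1] lift (12,2): star map gives 11.527864; window check -0.1 ≤ 11.527864 < 0.3 is false → out
[2] lift (-12,-12): star map gives -9.167184; window check -0.1 ≤ -9.167184 < 0.3 is false → out
[3] lift (-3,-12): star map gives -0.167184; window check -0.1 ≤ -0.167184 < 0.3 is false → out
[4] lift (-1,10): star map gives -3.360680; window check -0.1 ≤ -3.360680 < 0.3 is false → out
[5] lift (-2,-11): star map gives 0.596748; window check -0.1 ≤ 0.596748 < 0.3 is false → out
[6] lift (0,1): star map gives -0.236068; window check -0.1 ≤ -0.236068 < 0.3 is false → out
[7] lift (-3,-7): star map gives -1.347524; window check -0.1 ≤ -1.347524 < 0.3 is false → out
[8] lift (3,10): star map gives 0.639320; window check -0.1 ≤ 0.639320 < 0.3 is false → out
[9] lift (3,-8): star map gives 4.888544; window check -0.1 ≤ 4.888544 < 0.3 is false → out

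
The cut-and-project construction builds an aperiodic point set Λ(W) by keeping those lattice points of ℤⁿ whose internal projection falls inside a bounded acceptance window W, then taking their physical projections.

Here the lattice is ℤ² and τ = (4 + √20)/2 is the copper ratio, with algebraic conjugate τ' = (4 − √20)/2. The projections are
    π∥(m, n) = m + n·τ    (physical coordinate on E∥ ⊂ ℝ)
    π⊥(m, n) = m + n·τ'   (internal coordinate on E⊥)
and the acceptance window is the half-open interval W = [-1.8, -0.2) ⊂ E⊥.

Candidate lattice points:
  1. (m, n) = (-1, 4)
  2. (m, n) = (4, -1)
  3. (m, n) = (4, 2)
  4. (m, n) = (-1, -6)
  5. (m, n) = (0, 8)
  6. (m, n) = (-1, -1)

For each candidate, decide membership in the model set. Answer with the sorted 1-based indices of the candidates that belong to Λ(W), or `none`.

Numerically τ ≈ 4.236068 and τ' = −1/τ ≈ -0.236068.
[1] lift (-1,4): star map gives -1.944272; window check -1.8 ≤ -1.944272 < -0.2 is false → out
[2] lift (4,-1): star map gives 4.236068; window check -1.8 ≤ 4.236068 < -0.2 is false → out
[3] lift (4,2): star map gives 3.527864; window check -1.8 ≤ 3.527864 < -0.2 is false → out
[4] lift (-1,-6): star map gives 0.416408; window check -1.8 ≤ 0.416408 < -0.2 is false → out
[5] lift (0,8): star map gives -1.888544; window check -1.8 ≤ -1.888544 < -0.2 is false → out
[6] lift (-1,-1): star map gives -0.763932; window check -1.8 ≤ -0.763932 < -0.2 is true → IN Λ

6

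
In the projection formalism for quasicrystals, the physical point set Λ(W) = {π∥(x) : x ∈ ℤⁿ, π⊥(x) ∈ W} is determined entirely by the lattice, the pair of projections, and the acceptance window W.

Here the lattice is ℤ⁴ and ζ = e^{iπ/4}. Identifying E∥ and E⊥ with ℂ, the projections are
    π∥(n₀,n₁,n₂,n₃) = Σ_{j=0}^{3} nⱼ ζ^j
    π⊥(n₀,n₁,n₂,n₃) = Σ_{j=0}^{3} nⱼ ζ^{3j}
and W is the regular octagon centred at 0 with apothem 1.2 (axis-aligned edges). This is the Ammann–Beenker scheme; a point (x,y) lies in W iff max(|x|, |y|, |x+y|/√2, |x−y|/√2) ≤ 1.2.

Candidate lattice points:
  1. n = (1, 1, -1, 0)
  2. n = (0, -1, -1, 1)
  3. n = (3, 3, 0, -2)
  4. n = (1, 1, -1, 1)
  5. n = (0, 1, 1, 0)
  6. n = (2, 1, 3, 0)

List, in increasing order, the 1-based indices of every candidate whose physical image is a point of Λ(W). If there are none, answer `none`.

3, 5

Internal map: ζ^{3j} for j=0..3 gives (1,0), (−√2/2,√2/2), (0,−1), (√2/2,√2/2).
candidate 1: n = (1, 1, -1, 0) → π⊥ ≈ (+0.2929, +1.7071); max(|x|,|y|,|x±y|/√2) = 1.7071 > 1.2 ⇒ ∉ W
candidate 2: n = (0, -1, -1, 1) → π⊥ ≈ (+1.4142, +1.0000); max(|x|,|y|,|x±y|/√2) = 1.7071 > 1.2 ⇒ ∉ W
candidate 3: n = (3, 3, 0, -2) → π⊥ ≈ (-0.5355, +0.7071); max(|x|,|y|,|x±y|/√2) = 0.8787 ≤ 1.2 ⇒ ∈ W
candidate 4: n = (1, 1, -1, 1) → π⊥ ≈ (+1.0000, +2.4142); max(|x|,|y|,|x±y|/√2) = 2.4142 > 1.2 ⇒ ∉ W
candidate 5: n = (0, 1, 1, 0) → π⊥ ≈ (-0.7071, -0.2929); max(|x|,|y|,|x±y|/√2) = 0.7071 ≤ 1.2 ⇒ ∈ W
candidate 6: n = (2, 1, 3, 0) → π⊥ ≈ (+1.2929, -2.2929); max(|x|,|y|,|x±y|/√2) = 2.5355 > 1.2 ⇒ ∉ W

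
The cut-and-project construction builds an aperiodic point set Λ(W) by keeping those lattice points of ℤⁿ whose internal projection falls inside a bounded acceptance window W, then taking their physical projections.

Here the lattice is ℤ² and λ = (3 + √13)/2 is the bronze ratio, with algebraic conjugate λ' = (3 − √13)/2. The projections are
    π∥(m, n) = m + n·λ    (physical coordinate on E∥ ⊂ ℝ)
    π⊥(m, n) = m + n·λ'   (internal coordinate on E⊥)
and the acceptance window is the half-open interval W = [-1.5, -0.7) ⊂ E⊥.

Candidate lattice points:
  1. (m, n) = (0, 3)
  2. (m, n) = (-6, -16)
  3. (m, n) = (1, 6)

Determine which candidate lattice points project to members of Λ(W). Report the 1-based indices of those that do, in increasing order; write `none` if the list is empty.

1, 2, 3

λ' = (3−√13)/2 ≈ -0.3028.
#1 (0,3): internal coord 0 + (3)·λ' = -0.9083; -0.9083 ∈ [-1.5, -0.7) → IN Λ
#2 (-6,-16): internal coord -6 + (-16)·λ' = -1.1556; -1.1556 ∈ [-1.5, -0.7) → IN Λ
#3 (1,6): internal coord 1 + (6)·λ' = -0.8167; -0.8167 ∈ [-1.5, -0.7) → IN Λ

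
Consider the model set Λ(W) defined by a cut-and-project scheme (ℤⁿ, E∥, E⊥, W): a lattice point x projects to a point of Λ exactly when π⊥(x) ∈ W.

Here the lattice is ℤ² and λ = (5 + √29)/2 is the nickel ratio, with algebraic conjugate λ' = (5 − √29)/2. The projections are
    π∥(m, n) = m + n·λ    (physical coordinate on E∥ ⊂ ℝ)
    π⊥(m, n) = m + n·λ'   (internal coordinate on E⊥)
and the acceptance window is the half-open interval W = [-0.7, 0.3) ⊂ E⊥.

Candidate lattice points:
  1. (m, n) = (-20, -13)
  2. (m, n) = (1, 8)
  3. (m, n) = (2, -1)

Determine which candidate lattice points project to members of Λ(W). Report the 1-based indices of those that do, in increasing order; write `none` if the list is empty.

2

λ' = (5−√29)/2 ≈ -0.1926.
[1] lift (-20,-13): star map gives -17.4964; window check -0.7 ≤ -17.4964 < 0.3 is false → out
[2] lift (1,8): star map gives -0.5407; window check -0.7 ≤ -0.5407 < 0.3 is true → IN Λ
[3] lift (2,-1): star map gives 2.1926; window check -0.7 ≤ 2.1926 < 0.3 is false → out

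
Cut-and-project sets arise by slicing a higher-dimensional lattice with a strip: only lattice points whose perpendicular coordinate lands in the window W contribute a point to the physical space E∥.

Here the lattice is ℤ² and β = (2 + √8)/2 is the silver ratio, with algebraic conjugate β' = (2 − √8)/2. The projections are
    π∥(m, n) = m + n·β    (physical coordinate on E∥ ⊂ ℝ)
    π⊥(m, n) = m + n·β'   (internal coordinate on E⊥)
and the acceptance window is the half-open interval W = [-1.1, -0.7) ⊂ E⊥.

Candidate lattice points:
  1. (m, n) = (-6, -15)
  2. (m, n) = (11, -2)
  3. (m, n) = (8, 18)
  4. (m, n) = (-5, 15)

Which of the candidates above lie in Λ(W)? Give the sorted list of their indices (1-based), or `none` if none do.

none

Numerically β ≈ 2.414214 and β' = −1/β ≈ -0.414214.
[1] lift (-6,-15): star map gives 0.213203; window check -1.1 ≤ 0.213203 < -0.7 is false → out
[2] lift (11,-2): star map gives 11.828427; window check -1.1 ≤ 11.828427 < -0.7 is false → out
[3] lift (8,18): star map gives 0.544156; window check -1.1 ≤ 0.544156 < -0.7 is false → out
[4] lift (-5,15): star map gives -11.213203; window check -1.1 ≤ -11.213203 < -0.7 is false → out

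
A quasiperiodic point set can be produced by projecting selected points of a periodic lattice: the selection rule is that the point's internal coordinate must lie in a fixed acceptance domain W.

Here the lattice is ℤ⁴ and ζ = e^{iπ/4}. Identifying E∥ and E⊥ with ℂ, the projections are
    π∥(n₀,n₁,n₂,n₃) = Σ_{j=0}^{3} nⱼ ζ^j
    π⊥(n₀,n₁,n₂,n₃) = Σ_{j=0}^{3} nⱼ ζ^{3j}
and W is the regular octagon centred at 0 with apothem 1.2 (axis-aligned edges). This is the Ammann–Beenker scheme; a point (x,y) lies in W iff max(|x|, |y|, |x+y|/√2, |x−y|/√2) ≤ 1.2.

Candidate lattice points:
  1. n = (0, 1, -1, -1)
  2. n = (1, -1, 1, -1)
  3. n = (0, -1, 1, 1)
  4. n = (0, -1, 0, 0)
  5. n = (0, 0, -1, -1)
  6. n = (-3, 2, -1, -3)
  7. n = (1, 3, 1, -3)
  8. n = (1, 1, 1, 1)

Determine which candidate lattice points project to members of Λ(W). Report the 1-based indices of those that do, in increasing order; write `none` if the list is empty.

π⊥(n) = n₀ + n₁ζ³ + n₂ζ⁶ + n₃ζ⁹ where ζ = e^{iπ/4}.
candidate 1: n = (0, 1, -1, -1) → π⊥ ≈ (-1.4142, +1.0000); max(|x|,|y|,|x±y|/√2) = 1.7071 > 1.2 ⇒ ∉ W
candidate 2: n = (1, -1, 1, -1) → π⊥ ≈ (+1.0000, -2.4142); max(|x|,|y|,|x±y|/√2) = 2.4142 > 1.2 ⇒ ∉ W
candidate 3: n = (0, -1, 1, 1) → π⊥ ≈ (+1.4142, -1.0000); max(|x|,|y|,|x±y|/√2) = 1.7071 > 1.2 ⇒ ∉ W
candidate 4: n = (0, -1, 0, 0) → π⊥ ≈ (+0.7071, -0.7071); max(|x|,|y|,|x±y|/√2) = 1.0000 ≤ 1.2 ⇒ ∈ W
candidate 5: n = (0, 0, -1, -1) → π⊥ ≈ (-0.7071, +0.2929); max(|x|,|y|,|x±y|/√2) = 0.7071 ≤ 1.2 ⇒ ∈ W
candidate 6: n = (-3, 2, -1, -3) → π⊥ ≈ (-6.5355, +0.2929); max(|x|,|y|,|x±y|/√2) = 6.5355 > 1.2 ⇒ ∉ W
candidate 7: n = (1, 3, 1, -3) → π⊥ ≈ (-3.2426, -1.0000); max(|x|,|y|,|x±y|/√2) = 3.2426 > 1.2 ⇒ ∉ W
candidate 8: n = (1, 1, 1, 1) → π⊥ ≈ (+1.0000, +0.4142); max(|x|,|y|,|x±y|/√2) = 1.0000 ≤ 1.2 ⇒ ∈ W

4, 5, 8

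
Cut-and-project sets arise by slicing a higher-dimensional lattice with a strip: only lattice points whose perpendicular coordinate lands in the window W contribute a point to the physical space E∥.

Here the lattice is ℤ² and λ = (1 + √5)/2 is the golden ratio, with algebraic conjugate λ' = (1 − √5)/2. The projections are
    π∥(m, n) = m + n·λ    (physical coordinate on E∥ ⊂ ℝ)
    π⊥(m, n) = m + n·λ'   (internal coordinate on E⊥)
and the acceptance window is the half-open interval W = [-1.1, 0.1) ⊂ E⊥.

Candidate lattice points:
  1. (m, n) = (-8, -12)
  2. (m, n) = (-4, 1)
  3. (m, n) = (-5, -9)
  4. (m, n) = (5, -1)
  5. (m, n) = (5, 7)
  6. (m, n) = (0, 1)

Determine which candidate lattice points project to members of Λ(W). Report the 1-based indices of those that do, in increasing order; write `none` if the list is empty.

1, 6

Numerically λ ≈ 1.6180 and λ' = −1/λ ≈ -0.6180.
[1] lift (-8,-12): star map gives -0.5836; window check -1.1 ≤ -0.5836 < 0.1 is true → IN Λ
[2] lift (-4,1): star map gives -4.6180; window check -1.1 ≤ -4.6180 < 0.1 is false → out
[3] lift (-5,-9): star map gives 0.5623; window check -1.1 ≤ 0.5623 < 0.1 is false → out
[4] lift (5,-1): star map gives 5.6180; window check -1.1 ≤ 5.6180 < 0.1 is false → out
[5] lift (5,7): star map gives 0.6738; window check -1.1 ≤ 0.6738 < 0.1 is false → out
[6] lift (0,1): star map gives -0.6180; window check -1.1 ≤ -0.6180 < 0.1 is true → IN Λ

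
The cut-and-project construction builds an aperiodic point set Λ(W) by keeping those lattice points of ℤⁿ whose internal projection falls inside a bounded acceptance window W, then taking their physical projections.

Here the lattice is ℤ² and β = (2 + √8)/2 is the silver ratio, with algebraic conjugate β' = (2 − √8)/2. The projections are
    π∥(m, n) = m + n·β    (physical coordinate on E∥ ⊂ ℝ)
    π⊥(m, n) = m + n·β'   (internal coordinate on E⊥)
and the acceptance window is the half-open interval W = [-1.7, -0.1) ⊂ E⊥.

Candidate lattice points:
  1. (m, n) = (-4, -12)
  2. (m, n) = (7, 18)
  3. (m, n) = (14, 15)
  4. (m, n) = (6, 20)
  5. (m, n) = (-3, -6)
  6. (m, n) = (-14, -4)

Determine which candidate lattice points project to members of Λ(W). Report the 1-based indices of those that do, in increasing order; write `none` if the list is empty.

Compute β' = (2−√8)/2 = -0.4142, so π⊥(m,n) = m -0.4142·n.
#1 (-4,-12): internal coord -4 + (-12)·β' = +0.9706; +0.9706 ∉ [-1.7, -0.1) → out
#2 (7,18): internal coord 7 + (18)·β' = -0.4558; -0.4558 ∈ [-1.7, -0.1) → IN Λ
#3 (14,15): internal coord 14 + (15)·β' = +7.7868; +7.7868 ∉ [-1.7, -0.1) → out
#4 (6,20): internal coord 6 + (20)·β' = -2.2843; -2.2843 ∉ [-1.7, -0.1) → out
#5 (-3,-6): internal coord -3 + (-6)·β' = -0.5147; -0.5147 ∈ [-1.7, -0.1) → IN Λ
#6 (-14,-4): internal coord -14 + (-4)·β' = -12.3431; -12.3431 ∉ [-1.7, -0.1) → out

2, 5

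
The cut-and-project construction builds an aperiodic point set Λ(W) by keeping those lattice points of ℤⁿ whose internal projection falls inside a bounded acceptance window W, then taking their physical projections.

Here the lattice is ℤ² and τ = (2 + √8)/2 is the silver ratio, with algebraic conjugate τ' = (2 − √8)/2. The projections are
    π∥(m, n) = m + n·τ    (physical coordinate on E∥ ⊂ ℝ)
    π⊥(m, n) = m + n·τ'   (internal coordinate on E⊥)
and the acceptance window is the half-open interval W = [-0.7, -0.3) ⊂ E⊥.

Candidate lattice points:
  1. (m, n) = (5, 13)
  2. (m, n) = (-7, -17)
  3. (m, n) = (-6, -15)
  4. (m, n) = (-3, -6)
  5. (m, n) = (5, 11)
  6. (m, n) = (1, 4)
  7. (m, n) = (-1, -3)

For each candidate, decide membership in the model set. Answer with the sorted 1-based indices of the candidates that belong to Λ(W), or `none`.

1, 4, 6

τ' = (2−√8)/2 ≈ -0.414214.
#1 (5,13): internal coord 5 + (13)·τ' = -0.384776; -0.384776 ∈ [-0.7, -0.3) → IN Λ
#2 (-7,-17): internal coord -7 + (-17)·τ' = +0.041631; +0.041631 ∉ [-0.7, -0.3) → out
#3 (-6,-15): internal coord -6 + (-15)·τ' = +0.213203; +0.213203 ∉ [-0.7, -0.3) → out
#4 (-3,-6): internal coord -3 + (-6)·τ' = -0.514719; -0.514719 ∈ [-0.7, -0.3) → IN Λ
#5 (5,11): internal coord 5 + (11)·τ' = +0.443651; +0.443651 ∉ [-0.7, -0.3) → out
#6 (1,4): internal coord 1 + (4)·τ' = -0.656854; -0.656854 ∈ [-0.7, -0.3) → IN Λ
#7 (-1,-3): internal coord -1 + (-3)·τ' = +0.242641; +0.242641 ∉ [-0.7, -0.3) → out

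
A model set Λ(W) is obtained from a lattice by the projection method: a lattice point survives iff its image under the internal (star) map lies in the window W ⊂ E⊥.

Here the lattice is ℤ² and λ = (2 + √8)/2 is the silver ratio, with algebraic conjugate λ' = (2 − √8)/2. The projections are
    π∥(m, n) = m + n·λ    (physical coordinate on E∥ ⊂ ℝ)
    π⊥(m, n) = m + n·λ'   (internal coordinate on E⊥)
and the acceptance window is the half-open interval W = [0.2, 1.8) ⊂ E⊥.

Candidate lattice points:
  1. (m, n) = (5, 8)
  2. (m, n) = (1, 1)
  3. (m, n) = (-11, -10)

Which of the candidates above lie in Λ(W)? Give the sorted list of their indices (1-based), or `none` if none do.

Compute λ' = (2−√8)/2 = -0.41421, so π⊥(m,n) = m -0.41421·n.
[1] lift (5,8): star map gives 1.68629; window check 0.2 ≤ 1.68629 < 1.8 is true → IN Λ
[2] lift (1,1): star map gives 0.58579; window check 0.2 ≤ 0.58579 < 1.8 is true → IN Λ
[3] lift (-11,-10): star map gives -6.85786; window check 0.2 ≤ -6.85786 < 1.8 is false → out

1, 2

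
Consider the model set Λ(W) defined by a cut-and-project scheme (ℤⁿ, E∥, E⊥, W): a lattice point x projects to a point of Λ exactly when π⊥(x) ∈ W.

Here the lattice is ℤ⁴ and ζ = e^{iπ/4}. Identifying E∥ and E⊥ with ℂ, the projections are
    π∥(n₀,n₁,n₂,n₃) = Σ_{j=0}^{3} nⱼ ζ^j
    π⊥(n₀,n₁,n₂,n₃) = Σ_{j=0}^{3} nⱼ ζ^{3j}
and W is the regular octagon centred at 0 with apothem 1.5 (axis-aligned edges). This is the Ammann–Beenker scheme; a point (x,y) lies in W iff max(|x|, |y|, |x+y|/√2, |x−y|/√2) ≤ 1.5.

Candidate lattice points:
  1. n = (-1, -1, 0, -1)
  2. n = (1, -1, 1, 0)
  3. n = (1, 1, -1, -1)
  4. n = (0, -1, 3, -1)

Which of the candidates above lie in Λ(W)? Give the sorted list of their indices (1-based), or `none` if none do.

3

π⊥(n) = n₀ + n₁ζ³ + n₂ζ⁶ + n₃ζ⁹ where ζ = e^{iπ/4}.
candidate 1: n = (-1, -1, 0, -1) → π⊥ ≈ (-1.0000, -1.4142); max(|x|,|y|,|x±y|/√2) = 1.7071 > 1.5 ⇒ ∉ W
candidate 2: n = (1, -1, 1, 0) → π⊥ ≈ (+1.7071, -1.7071); max(|x|,|y|,|x±y|/√2) = 2.4142 > 1.5 ⇒ ∉ W
candidate 3: n = (1, 1, -1, -1) → π⊥ ≈ (-0.4142, +1.0000); max(|x|,|y|,|x±y|/√2) = 1.0000 ≤ 1.5 ⇒ ∈ W
candidate 4: n = (0, -1, 3, -1) → π⊥ ≈ (+0.0000, -4.4142); max(|x|,|y|,|x±y|/√2) = 4.4142 > 1.5 ⇒ ∉ W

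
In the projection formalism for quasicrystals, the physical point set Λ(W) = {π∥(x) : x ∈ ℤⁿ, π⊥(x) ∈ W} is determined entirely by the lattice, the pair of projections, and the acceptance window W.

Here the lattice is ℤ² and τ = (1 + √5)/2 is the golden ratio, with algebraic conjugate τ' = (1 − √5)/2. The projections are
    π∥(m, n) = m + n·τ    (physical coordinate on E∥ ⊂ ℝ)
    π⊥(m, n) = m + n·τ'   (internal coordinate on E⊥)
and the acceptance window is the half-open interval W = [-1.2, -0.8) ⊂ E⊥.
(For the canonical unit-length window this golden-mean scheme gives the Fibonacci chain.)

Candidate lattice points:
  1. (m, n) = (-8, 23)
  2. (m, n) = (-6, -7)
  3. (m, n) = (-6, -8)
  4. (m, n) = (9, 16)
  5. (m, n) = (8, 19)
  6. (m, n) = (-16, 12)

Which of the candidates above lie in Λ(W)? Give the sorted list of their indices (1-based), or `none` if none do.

τ' = (1−√5)/2 ≈ -0.6180.
[1] lift (-8,23): star map gives -22.2148; window check -1.2 ≤ -22.2148 < -0.8 is false → out
[2] lift (-6,-7): star map gives -1.6738; window check -1.2 ≤ -1.6738 < -0.8 is false → out
[3] lift (-6,-8): star map gives -1.0557; window check -1.2 ≤ -1.0557 < -0.8 is true → IN Λ
[4] lift (9,16): star map gives -0.8885; window check -1.2 ≤ -0.8885 < -0.8 is true → IN Λ
[5] lift (8,19): star map gives -3.7426; window check -1.2 ≤ -3.7426 < -0.8 is false → out
[6] lift (-16,12): star map gives -23.4164; window check -1.2 ≤ -23.4164 < -0.8 is false → out

3, 4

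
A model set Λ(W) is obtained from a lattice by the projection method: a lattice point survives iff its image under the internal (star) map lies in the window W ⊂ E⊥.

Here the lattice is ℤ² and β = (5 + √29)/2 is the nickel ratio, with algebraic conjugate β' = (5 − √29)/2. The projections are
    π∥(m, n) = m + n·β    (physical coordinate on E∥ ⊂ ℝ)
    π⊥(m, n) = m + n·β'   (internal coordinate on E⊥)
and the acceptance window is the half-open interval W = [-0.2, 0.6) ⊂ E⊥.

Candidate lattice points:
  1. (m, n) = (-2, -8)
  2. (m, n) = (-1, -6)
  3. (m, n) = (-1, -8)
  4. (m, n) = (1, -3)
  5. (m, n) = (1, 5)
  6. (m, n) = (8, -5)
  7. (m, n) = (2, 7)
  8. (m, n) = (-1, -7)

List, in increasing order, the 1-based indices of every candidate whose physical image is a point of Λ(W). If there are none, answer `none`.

2, 3, 5, 8

β' = (5−√29)/2 ≈ -0.1926.
[1] lift (-2,-8): star map gives -0.4593; window check -0.2 ≤ -0.4593 < 0.6 is false → out
[2] lift (-1,-6): star map gives 0.1555; window check -0.2 ≤ 0.1555 < 0.6 is true → IN Λ
[3] lift (-1,-8): star map gives 0.5407; window check -0.2 ≤ 0.5407 < 0.6 is true → IN Λ
[4] lift (1,-3): star map gives 1.5777; window check -0.2 ≤ 1.5777 < 0.6 is false → out
[5] lift (1,5): star map gives 0.0371; window check -0.2 ≤ 0.0371 < 0.6 is true → IN Λ
[6] lift (8,-5): star map gives 8.9629; window check -0.2 ≤ 8.9629 < 0.6 is false → out
[7] lift (2,7): star map gives 0.6519; window check -0.2 ≤ 0.6519 < 0.6 is false → out
[8] lift (-1,-7): star map gives 0.3481; window check -0.2 ≤ 0.3481 < 0.6 is true → IN Λ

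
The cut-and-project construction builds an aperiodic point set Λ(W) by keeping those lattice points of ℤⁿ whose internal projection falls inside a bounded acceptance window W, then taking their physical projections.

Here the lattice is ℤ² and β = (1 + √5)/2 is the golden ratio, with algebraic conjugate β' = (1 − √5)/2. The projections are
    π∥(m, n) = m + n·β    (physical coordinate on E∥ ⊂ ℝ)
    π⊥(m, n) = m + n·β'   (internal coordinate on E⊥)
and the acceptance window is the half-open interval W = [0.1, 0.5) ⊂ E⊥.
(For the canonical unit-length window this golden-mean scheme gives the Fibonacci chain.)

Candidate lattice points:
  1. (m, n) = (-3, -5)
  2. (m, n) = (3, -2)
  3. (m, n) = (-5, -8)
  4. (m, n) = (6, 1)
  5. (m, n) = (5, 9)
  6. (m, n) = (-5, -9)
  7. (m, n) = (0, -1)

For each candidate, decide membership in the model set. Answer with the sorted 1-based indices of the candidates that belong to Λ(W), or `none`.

none

Compute β' = (1−√5)/2 = -0.6180, so π⊥(m,n) = m -0.6180·n.
candidate 1: (m,n)=(-3,-5) → π∥ = -3-5·β ≈ -11.0902, π⊥ = -3-5·β' ≈ 0.0902 ∉ [0.1, 0.5) ⇒ out
candidate 2: (m,n)=(3,-2) → π∥ = 3-2·β ≈ -0.2361, π⊥ = 3-2·β' ≈ 4.2361 ∉ [0.1, 0.5) ⇒ out
candidate 3: (m,n)=(-5,-8) → π∥ = -5-8·β ≈ -17.9443, π⊥ = -5-8·β' ≈ -0.0557 ∉ [0.1, 0.5) ⇒ out
candidate 4: (m,n)=(6,1) → π∥ = 6+1·β ≈ 7.6180, π⊥ = 6+1·β' ≈ 5.3820 ∉ [0.1, 0.5) ⇒ out
candidate 5: (m,n)=(5,9) → π∥ = 5+9·β ≈ 19.5623, π⊥ = 5+9·β' ≈ -0.5623 ∉ [0.1, 0.5) ⇒ out
candidate 6: (m,n)=(-5,-9) → π∥ = -5-9·β ≈ -19.5623, π⊥ = -5-9·β' ≈ 0.5623 ∉ [0.1, 0.5) ⇒ out
candidate 7: (m,n)=(0,-1) → π∥ = 0-1·β ≈ -1.6180, π⊥ = 0-1·β' ≈ 0.6180 ∉ [0.1, 0.5) ⇒ out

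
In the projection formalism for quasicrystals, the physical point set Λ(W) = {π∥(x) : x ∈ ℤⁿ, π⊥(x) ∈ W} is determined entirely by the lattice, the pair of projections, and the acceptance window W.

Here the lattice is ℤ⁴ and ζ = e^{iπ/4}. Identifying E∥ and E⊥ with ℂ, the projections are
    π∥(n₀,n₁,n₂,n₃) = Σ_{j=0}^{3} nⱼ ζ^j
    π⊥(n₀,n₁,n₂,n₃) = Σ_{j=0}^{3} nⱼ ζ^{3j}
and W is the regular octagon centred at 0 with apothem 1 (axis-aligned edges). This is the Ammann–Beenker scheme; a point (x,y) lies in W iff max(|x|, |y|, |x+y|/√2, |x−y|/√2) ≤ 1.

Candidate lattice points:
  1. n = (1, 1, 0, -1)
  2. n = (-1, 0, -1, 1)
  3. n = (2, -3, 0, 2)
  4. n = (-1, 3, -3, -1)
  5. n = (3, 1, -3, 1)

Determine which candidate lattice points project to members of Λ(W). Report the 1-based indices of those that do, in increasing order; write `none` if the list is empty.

Internal map: ζ^{3j} for j=0..3 gives (1,0), (−√2/2,√2/2), (0,−1), (√2/2,√2/2).
candidate 1: n = (1, 1, 0, -1) → π⊥ ≈ (-0.4142, +0.0000); max(|x|,|y|,|x±y|/√2) = 0.4142 ≤ 1 ⇒ ∈ W
candidate 2: n = (-1, 0, -1, 1) → π⊥ ≈ (-0.2929, +1.7071); max(|x|,|y|,|x±y|/√2) = 1.7071 > 1 ⇒ ∉ W
candidate 3: n = (2, -3, 0, 2) → π⊥ ≈ (+5.5355, -0.7071); max(|x|,|y|,|x±y|/√2) = 5.5355 > 1 ⇒ ∉ W
candidate 4: n = (-1, 3, -3, -1) → π⊥ ≈ (-3.8284, +4.4142); max(|x|,|y|,|x±y|/√2) = 5.8284 > 1 ⇒ ∉ W
candidate 5: n = (3, 1, -3, 1) → π⊥ ≈ (+3.0000, +4.4142); max(|x|,|y|,|x±y|/√2) = 5.2426 > 1 ⇒ ∉ W

1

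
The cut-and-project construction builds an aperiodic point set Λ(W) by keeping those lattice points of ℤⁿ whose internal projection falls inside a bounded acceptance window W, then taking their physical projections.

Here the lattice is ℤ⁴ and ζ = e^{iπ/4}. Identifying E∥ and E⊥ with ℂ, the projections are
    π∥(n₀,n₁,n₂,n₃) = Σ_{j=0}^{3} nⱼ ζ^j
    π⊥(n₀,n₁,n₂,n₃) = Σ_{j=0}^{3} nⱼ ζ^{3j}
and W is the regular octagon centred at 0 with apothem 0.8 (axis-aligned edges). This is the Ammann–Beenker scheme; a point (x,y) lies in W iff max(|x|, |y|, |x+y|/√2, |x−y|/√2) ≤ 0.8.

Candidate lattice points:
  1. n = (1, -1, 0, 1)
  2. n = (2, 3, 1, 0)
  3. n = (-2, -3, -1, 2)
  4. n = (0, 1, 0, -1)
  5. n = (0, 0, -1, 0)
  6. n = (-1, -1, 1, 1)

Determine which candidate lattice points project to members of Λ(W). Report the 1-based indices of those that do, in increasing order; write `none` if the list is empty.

none

With ζ = e^{iπ/4} the internal vectors are ζ^0,ζ^3,ζ^6,ζ^9.
candidate 1: n = (1, -1, 0, 1) → π⊥ ≈ (+2.4142, +0.0000); max(|x|,|y|,|x±y|/√2) = 2.4142 > 0.8 ⇒ ∉ W
candidate 2: n = (2, 3, 1, 0) → π⊥ ≈ (-0.1213, +1.1213); max(|x|,|y|,|x±y|/√2) = 1.1213 > 0.8 ⇒ ∉ W
candidate 3: n = (-2, -3, -1, 2) → π⊥ ≈ (+1.5355, +0.2929); max(|x|,|y|,|x±y|/√2) = 1.5355 > 0.8 ⇒ ∉ W
candidate 4: n = (0, 1, 0, -1) → π⊥ ≈ (-1.4142, +0.0000); max(|x|,|y|,|x±y|/√2) = 1.4142 > 0.8 ⇒ ∉ W
candidate 5: n = (0, 0, -1, 0) → π⊥ ≈ (+0.0000, +1.0000); max(|x|,|y|,|x±y|/√2) = 1.0000 > 0.8 ⇒ ∉ W
candidate 6: n = (-1, -1, 1, 1) → π⊥ ≈ (+0.4142, -1.0000); max(|x|,|y|,|x±y|/√2) = 1.0000 > 0.8 ⇒ ∉ W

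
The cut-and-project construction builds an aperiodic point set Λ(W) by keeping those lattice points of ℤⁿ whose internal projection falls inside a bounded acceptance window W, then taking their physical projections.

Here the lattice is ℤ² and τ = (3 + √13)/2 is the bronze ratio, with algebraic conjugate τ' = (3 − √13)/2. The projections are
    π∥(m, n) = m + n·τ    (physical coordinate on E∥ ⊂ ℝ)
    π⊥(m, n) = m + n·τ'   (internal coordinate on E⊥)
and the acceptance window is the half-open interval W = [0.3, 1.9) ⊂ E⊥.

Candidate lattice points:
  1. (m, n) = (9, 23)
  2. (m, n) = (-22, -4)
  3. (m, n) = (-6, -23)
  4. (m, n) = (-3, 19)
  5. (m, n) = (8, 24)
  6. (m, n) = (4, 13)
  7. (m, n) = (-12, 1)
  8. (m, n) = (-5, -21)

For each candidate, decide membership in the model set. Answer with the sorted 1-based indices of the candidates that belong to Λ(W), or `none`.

3, 5, 8

τ' = (3−√13)/2 ≈ -0.302776.
#1 (9,23): internal coord 9 + (23)·τ' = +2.036160; +2.036160 ∉ [0.3, 1.9) → out
#2 (-22,-4): internal coord -22 + (-4)·τ' = -20.788897; -20.788897 ∉ [0.3, 1.9) → out
#3 (-6,-23): internal coord -6 + (-23)·τ' = +0.963840; +0.963840 ∈ [0.3, 1.9) → IN Λ
#4 (-3,19): internal coord -3 + (19)·τ' = -8.752737; -8.752737 ∉ [0.3, 1.9) → out
#5 (8,24): internal coord 8 + (24)·τ' = +0.733385; +0.733385 ∈ [0.3, 1.9) → IN Λ
#6 (4,13): internal coord 4 + (13)·τ' = +0.063917; +0.063917 ∉ [0.3, 1.9) → out
#7 (-12,1): internal coord -12 + (1)·τ' = -12.302776; -12.302776 ∉ [0.3, 1.9) → out
#8 (-5,-21): internal coord -5 + (-21)·τ' = +1.358288; +1.358288 ∈ [0.3, 1.9) → IN Λ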